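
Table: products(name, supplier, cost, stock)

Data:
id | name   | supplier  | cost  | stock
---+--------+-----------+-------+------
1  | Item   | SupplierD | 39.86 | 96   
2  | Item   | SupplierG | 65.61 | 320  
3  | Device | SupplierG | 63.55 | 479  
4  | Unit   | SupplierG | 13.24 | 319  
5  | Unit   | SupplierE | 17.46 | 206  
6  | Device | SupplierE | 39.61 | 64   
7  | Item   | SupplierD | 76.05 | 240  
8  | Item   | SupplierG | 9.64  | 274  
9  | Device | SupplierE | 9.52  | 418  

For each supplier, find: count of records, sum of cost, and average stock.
SELECT supplier,
       COUNT(*) as cnt,
       SUM(cost) as total_cost,
       AVG(stock) as avg_stock
FROM products
GROUP BY supplier

Result:
  SupplierD: 2 records, 115.91 total cost, 168.00 avg stock
  SupplierE: 3 records, 66.59 total cost, 229.33 avg stock
  SupplierG: 4 records, 152.04 total cost, 348.00 avg stock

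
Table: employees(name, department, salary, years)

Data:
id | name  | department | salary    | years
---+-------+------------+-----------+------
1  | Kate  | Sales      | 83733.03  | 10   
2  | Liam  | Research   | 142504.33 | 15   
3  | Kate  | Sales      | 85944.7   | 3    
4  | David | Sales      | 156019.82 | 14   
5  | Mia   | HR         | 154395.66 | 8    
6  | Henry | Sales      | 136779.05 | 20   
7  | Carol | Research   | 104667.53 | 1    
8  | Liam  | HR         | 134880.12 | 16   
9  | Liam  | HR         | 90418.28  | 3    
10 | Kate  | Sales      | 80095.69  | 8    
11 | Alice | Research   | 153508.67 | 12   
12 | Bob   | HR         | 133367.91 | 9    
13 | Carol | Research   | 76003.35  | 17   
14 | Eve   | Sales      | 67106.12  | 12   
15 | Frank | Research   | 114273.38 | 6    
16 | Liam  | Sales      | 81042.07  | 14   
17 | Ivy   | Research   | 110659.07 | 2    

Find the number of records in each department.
SELECT department, COUNT(*) as count
FROM employees
GROUP BY department

Result:
  HR: 4
  Research: 6
  Sales: 7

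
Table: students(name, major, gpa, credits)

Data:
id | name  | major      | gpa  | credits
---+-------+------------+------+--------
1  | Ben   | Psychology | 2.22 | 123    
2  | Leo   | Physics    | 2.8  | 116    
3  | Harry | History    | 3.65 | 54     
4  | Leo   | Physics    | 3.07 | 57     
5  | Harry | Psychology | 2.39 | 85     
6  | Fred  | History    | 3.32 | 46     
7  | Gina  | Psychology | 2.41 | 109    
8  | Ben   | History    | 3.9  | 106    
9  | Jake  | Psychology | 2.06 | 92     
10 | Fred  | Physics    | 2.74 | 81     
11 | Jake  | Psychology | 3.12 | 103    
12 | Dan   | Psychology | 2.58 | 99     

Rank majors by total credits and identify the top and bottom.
SELECT major, SUM(credits)
FROM students
GROUP BY major
ORDER BY SUM(credits)

All groups:
  History: 206
  Physics: 254
  Psychology: 611

Highest: Psychology (611)
Lowest: History (206)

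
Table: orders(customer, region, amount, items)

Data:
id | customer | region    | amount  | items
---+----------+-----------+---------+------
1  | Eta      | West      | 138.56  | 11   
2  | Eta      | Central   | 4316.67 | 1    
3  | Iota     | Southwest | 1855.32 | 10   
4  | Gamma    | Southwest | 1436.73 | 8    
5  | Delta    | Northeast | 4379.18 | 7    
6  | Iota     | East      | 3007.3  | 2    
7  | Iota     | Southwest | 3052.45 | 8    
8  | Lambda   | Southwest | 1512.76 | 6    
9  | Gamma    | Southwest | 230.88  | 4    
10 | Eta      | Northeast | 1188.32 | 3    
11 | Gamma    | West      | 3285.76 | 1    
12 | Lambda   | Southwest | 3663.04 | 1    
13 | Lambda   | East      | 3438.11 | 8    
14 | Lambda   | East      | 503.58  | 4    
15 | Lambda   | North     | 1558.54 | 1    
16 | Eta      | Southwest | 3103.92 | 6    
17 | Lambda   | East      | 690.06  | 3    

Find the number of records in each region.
SELECT region, COUNT(*) as count
FROM orders
GROUP BY region

Result:
  Central: 1
  East: 4
  North: 1
  Northeast: 2
  Southwest: 7
  West: 2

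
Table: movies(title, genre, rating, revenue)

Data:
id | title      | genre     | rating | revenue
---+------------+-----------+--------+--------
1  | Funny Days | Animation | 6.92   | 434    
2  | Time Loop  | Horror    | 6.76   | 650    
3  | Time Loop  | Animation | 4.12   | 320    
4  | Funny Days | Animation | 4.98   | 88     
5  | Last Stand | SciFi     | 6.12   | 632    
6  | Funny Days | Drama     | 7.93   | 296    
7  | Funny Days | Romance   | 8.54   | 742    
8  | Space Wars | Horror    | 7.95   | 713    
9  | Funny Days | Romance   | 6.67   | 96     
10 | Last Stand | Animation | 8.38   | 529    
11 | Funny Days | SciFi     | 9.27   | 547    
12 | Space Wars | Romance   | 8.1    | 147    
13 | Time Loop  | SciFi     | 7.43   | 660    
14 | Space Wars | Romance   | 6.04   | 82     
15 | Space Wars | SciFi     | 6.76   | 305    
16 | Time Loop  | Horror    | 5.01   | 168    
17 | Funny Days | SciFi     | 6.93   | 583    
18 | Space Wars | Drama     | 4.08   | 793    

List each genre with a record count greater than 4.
SELECT genre, COUNT(*) as cnt
FROM movies
GROUP BY genre
HAVING COUNT(*) > 4

Result:
  SciFi: 5

Note: HAVING filters groups after aggregation, WHERE filters rows before.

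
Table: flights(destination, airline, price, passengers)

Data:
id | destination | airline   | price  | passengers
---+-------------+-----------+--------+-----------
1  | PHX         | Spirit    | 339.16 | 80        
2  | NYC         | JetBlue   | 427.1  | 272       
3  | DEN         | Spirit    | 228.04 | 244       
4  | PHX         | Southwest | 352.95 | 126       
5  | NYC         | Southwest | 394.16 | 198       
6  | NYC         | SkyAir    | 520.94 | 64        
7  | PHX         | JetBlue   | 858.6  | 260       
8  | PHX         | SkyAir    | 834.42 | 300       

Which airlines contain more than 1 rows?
SELECT airline, COUNT(*) as cnt
FROM flights
GROUP BY airline
HAVING COUNT(*) > 1

Result:
  JetBlue: 2
  SkyAir: 2
  Southwest: 2
  Spirit: 2

Note: HAVING filters groups after aggregation, WHERE filters rows before.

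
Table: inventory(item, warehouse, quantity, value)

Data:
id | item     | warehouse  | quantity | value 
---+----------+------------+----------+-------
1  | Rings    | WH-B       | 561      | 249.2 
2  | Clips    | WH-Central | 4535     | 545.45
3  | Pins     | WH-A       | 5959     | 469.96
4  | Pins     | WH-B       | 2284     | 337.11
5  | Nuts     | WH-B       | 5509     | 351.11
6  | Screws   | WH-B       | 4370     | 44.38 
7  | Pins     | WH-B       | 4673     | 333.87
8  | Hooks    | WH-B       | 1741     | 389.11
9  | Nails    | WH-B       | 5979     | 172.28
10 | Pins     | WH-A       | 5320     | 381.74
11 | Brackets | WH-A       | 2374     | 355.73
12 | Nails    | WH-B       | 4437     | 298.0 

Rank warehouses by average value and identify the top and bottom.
SELECT warehouse, AVG(value)
FROM inventory
GROUP BY warehouse
ORDER BY AVG(value)

All groups:
  WH-B: 271.88
  WH-A: 402.48
  WH-Central: 545.45

Highest: WH-Central (545.45)
Lowest: WH-B (271.88)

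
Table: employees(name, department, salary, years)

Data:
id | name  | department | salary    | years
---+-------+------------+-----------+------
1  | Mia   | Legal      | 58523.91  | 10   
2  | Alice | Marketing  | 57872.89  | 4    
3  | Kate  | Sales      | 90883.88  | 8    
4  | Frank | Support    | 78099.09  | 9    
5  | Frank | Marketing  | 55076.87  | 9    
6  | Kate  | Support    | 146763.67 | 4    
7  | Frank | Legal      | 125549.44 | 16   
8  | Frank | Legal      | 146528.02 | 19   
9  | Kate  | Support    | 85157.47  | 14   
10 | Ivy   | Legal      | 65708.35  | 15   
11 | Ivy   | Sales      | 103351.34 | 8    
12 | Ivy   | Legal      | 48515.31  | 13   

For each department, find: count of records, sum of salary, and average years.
SELECT department,
       COUNT(*) as cnt,
       SUM(salary) as total_salary,
       AVG(years) as avg_years
FROM employees
GROUP BY department

Result:
  Legal: 5 records, 444825.03 total salary, 14.60 avg years
  Marketing: 2 records, 112949.76 total salary, 6.50 avg years
  Sales: 2 records, 194235.22 total salary, 8.00 avg years
  Support: 3 records, 310020.23 total salary, 9.00 avg years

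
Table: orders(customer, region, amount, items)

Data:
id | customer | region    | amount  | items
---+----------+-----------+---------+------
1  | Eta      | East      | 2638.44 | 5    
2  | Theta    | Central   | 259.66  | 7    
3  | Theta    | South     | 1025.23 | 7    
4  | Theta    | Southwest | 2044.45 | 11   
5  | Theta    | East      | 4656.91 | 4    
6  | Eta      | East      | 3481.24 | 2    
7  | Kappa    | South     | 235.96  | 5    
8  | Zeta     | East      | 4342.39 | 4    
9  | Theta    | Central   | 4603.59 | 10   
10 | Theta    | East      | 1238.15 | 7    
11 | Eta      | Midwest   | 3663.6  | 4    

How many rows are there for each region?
SELECT region, COUNT(*) as count
FROM orders
GROUP BY region

Result:
  Central: 2
  East: 5
  Midwest: 1
  South: 2
  Southwest: 1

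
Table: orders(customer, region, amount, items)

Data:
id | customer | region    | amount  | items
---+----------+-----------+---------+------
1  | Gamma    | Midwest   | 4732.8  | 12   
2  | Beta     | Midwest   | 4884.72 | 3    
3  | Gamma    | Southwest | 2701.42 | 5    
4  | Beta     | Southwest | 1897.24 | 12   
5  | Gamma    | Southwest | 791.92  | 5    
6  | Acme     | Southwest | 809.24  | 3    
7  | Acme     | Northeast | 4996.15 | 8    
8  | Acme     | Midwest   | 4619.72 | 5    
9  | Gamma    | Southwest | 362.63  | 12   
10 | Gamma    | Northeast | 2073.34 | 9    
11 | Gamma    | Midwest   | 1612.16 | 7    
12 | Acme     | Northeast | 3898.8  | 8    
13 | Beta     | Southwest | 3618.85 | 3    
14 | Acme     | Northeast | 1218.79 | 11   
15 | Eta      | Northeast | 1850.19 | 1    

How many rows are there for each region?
SELECT region, COUNT(*) as count
FROM orders
GROUP BY region

Result:
  Midwest: 4
  Northeast: 5
  Southwest: 6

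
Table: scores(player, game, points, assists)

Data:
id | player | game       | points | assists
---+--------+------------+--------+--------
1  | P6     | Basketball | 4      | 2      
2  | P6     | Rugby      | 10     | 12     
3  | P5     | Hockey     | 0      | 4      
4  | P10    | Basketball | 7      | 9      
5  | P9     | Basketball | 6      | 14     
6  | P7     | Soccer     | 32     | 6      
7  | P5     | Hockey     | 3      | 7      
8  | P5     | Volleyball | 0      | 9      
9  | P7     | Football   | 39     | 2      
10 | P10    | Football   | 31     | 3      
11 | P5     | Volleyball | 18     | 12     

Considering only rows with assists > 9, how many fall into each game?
SELECT game, COUNT(*)
FROM scores
WHERE assists > 9
GROUP BY game

Note: WHERE filters rows before grouping.

Result:
  Basketball: 1
  Rugby: 1
  Volleyball: 1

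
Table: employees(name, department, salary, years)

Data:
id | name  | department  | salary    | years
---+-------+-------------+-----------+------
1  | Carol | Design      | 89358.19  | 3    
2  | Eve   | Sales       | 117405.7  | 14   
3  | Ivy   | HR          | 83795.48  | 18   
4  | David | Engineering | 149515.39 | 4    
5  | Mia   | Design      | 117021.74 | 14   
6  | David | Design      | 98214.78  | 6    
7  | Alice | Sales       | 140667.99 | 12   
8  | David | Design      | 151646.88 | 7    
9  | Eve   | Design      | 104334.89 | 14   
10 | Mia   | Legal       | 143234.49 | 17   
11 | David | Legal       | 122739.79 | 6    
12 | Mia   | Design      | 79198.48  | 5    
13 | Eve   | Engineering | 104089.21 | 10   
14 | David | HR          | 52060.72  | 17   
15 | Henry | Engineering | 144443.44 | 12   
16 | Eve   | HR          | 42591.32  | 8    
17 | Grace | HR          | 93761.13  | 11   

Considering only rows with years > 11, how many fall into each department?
SELECT department, COUNT(*)
FROM employees
WHERE years > 11
GROUP BY department

Note: WHERE filters rows before grouping.

Result:
  Design: 2
  Engineering: 1
  HR: 2
  Legal: 1
  Sales: 2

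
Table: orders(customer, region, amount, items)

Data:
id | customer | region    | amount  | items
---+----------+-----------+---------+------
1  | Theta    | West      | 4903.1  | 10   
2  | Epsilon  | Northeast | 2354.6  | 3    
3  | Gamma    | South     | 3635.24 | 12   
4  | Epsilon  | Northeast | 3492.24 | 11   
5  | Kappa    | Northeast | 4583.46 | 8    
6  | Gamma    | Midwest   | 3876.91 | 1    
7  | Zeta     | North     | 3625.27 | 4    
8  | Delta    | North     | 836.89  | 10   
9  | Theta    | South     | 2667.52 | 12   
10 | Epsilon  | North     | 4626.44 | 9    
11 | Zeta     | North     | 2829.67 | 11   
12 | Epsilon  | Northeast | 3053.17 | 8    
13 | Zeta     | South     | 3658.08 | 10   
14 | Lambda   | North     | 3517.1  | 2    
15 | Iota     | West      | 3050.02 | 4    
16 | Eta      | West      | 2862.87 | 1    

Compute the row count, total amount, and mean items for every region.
SELECT region,
       COUNT(*) as cnt,
       SUM(amount) as total_amount,
       AVG(items) as avg_items
FROM orders
GROUP BY region

Result:
  Midwest: 1 records, 3876.91 total amount, 1.00 avg items
  North: 5 records, 15435.37 total amount, 7.20 avg items
  Northeast: 4 records, 13483.47 total amount, 7.50 avg items
  South: 3 records, 9960.84 total amount, 11.33 avg items
  West: 3 records, 10815.99 total amount, 5.00 avg items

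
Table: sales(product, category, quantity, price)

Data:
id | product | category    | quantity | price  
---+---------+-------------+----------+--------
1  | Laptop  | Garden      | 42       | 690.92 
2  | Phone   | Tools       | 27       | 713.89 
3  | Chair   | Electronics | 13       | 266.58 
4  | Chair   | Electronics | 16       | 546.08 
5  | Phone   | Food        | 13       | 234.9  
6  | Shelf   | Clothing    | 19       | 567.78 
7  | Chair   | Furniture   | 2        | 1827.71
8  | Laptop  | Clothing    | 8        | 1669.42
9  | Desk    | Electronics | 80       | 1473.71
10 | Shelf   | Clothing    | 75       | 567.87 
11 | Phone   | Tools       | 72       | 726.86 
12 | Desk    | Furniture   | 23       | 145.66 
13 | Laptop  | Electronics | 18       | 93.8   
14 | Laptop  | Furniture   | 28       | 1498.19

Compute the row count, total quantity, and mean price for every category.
SELECT category,
       COUNT(*) as cnt,
       SUM(quantity) as total_quantity,
       AVG(price) as avg_price
FROM sales
GROUP BY category

Result:
  Clothing: 3 records, 102 total quantity, 935.02 avg price
  Electronics: 4 records, 127 total quantity, 595.04 avg price
  Food: 1 records, 13 total quantity, 234.90 avg price
  Furniture: 3 records, 53 total quantity, 1157.19 avg price
  Garden: 1 records, 42 total quantity, 690.92 avg price
  Tools: 2 records, 99 total quantity, 720.38 avg price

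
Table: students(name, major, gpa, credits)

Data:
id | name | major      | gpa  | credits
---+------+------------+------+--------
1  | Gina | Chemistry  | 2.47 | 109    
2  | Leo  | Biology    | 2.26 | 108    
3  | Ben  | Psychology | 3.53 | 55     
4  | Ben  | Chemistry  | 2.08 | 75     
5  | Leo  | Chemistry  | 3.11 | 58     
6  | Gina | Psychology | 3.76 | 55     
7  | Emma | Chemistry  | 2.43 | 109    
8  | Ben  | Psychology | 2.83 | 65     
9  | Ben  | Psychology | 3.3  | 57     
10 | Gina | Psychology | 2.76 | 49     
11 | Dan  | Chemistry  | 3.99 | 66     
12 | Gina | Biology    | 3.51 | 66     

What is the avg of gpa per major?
SELECT major, AVG(gpa) as result
FROM students
GROUP BY major

Result:
  Biology: 2.89
  Chemistry: 2.82
  Psychology: 3.24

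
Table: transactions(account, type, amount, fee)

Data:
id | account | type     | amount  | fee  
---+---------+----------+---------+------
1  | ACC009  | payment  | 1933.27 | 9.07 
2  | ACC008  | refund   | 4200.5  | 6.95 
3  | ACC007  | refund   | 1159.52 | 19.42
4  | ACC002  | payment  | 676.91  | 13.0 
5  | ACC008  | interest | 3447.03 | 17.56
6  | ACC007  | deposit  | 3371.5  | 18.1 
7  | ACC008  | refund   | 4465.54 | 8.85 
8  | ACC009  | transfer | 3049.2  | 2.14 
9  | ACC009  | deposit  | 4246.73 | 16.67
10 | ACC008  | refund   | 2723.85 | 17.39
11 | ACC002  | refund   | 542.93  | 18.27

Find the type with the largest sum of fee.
SELECT type, SUM(fee) as val
FROM transactions
GROUP BY type
ORDER BY val DESC
LIMIT 1

Result: refund with sum(fee) = 70.88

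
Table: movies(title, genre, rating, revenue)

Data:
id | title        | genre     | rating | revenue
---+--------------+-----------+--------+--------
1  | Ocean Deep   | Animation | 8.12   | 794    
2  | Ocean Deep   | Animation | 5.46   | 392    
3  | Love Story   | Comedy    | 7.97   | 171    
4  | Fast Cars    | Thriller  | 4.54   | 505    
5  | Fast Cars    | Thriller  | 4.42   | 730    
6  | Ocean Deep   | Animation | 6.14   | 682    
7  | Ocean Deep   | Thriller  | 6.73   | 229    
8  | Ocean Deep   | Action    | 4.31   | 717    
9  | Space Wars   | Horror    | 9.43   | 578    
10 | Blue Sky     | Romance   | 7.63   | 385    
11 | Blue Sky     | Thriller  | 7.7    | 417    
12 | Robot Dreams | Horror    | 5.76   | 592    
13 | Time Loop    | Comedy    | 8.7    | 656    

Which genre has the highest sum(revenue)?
SELECT genre, SUM(revenue) as val
FROM movies
GROUP BY genre
ORDER BY val DESC
LIMIT 1

Result: Thriller with sum(revenue) = 1881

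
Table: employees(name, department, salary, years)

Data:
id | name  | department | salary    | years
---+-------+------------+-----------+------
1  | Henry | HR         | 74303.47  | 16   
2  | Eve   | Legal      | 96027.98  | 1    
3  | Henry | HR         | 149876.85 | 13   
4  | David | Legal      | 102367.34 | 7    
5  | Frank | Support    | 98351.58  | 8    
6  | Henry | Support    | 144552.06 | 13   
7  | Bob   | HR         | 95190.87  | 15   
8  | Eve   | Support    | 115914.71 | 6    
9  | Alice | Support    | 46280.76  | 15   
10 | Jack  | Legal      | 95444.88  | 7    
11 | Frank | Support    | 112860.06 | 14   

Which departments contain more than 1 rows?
SELECT department, COUNT(*) as cnt
FROM employees
GROUP BY department
HAVING COUNT(*) > 1

Result:
  HR: 3
  Legal: 3
  Support: 5

Note: HAVING filters groups after aggregation, WHERE filters rows before.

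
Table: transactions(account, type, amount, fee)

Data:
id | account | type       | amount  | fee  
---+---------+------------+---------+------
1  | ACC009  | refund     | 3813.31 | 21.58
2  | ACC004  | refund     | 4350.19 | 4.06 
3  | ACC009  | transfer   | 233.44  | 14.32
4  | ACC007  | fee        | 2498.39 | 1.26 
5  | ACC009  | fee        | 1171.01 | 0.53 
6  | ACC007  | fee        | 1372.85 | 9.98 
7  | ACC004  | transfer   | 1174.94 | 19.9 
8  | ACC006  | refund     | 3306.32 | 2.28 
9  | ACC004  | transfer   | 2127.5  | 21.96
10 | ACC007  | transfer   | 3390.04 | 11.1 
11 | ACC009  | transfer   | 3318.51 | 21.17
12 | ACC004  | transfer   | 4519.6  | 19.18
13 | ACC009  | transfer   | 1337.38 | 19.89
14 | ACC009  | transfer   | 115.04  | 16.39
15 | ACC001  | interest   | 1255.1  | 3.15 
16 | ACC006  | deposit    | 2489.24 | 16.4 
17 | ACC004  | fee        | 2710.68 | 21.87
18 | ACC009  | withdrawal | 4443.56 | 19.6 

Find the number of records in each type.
SELECT type, COUNT(*) as count
FROM transactions
GROUP BY type

Result:
  deposit: 1
  fee: 4
  interest: 1
  refund: 3
  transfer: 8
  withdrawal: 1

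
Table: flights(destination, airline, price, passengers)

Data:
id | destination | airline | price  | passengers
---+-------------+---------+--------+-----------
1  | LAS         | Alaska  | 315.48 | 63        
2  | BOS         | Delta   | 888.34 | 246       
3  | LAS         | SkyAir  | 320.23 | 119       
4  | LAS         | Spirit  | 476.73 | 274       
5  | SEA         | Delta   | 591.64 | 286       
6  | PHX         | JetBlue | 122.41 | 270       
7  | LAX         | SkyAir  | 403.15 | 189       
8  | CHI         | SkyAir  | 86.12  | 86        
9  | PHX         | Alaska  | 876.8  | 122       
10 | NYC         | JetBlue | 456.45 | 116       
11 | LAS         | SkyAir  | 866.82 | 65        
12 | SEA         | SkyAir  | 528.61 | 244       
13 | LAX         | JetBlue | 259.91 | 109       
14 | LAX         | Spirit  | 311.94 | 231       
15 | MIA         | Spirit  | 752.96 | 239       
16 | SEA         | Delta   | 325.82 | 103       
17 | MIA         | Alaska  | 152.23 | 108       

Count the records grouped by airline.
SELECT airline, COUNT(*) as count
FROM flights
GROUP BY airline

Result:
  Alaska: 3
  Delta: 3
  JetBlue: 3
  SkyAir: 5
  Spirit: 3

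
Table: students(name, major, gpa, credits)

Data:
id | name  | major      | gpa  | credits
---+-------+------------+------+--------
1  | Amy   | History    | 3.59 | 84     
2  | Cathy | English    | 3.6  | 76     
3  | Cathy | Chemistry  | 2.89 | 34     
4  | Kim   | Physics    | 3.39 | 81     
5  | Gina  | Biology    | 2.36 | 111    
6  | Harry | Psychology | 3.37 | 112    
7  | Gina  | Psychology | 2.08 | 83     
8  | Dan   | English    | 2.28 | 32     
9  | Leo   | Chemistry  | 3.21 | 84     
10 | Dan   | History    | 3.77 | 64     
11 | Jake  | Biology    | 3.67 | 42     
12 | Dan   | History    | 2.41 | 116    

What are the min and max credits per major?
SELECT major, MIN(credits), MAX(credits)
FROM students
GROUP BY major

Result:
  Biology: min=42, max=111
  Chemistry: min=34, max=84
  English: min=32, max=76
  History: min=64, max=116
  Physics: min=81, max=81
  Psychology: min=83, max=112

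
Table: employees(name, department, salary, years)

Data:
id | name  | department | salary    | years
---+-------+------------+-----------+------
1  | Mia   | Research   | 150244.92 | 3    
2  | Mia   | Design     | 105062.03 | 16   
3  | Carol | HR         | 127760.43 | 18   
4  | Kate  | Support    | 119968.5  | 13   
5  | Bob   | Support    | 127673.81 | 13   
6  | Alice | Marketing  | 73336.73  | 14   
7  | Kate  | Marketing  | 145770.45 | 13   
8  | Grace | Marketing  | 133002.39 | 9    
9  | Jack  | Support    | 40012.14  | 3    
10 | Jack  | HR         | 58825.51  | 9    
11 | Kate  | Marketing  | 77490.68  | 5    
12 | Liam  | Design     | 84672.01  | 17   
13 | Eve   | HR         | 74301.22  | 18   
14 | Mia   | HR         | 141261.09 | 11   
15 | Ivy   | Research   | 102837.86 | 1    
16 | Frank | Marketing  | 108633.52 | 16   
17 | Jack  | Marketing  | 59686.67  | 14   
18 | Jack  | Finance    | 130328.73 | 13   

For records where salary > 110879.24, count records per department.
SELECT department, COUNT(*)
FROM employees
WHERE salary > 110879.24
GROUP BY department

Note: WHERE filters rows before grouping.

Result:
  Finance: 1
  HR: 2
  Marketing: 2
  Research: 1
  Support: 2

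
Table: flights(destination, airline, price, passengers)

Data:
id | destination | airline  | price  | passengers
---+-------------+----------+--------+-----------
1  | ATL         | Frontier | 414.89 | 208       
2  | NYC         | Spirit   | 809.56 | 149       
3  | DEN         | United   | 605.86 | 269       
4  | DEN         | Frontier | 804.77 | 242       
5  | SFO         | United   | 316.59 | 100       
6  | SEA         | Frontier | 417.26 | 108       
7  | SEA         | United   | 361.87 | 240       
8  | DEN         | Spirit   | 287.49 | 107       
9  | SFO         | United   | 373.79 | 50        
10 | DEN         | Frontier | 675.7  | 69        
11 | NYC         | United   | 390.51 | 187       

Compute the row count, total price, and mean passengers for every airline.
SELECT airline,
       COUNT(*) as cnt,
       SUM(price) as total_price,
       AVG(passengers) as avg_passengers
FROM flights
GROUP BY airline

Result:
  Frontier: 4 records, 2312.62 total price, 156.75 avg passengers
  Spirit: 2 records, 1097.05 total price, 128.00 avg passengers
  United: 5 records, 2048.62 total price, 169.20 avg passengers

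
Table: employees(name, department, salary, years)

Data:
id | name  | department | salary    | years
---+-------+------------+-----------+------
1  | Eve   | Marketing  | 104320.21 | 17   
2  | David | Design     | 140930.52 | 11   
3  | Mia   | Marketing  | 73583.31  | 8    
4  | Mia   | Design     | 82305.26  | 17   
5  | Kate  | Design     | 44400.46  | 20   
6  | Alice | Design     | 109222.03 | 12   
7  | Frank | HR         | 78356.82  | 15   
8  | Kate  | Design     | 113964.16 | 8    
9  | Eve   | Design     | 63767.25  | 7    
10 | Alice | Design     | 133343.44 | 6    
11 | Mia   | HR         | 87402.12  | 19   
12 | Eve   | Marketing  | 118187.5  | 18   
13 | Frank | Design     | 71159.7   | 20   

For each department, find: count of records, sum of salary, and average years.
SELECT department,
       COUNT(*) as cnt,
       SUM(salary) as total_salary,
       AVG(years) as avg_years
FROM employees
GROUP BY department

Result:
  Design: 8 records, 759092.82 total salary, 12.63 avg years
  HR: 2 records, 165758.94 total salary, 17.00 avg years
  Marketing: 3 records, 296091.02 total salary, 14.33 avg years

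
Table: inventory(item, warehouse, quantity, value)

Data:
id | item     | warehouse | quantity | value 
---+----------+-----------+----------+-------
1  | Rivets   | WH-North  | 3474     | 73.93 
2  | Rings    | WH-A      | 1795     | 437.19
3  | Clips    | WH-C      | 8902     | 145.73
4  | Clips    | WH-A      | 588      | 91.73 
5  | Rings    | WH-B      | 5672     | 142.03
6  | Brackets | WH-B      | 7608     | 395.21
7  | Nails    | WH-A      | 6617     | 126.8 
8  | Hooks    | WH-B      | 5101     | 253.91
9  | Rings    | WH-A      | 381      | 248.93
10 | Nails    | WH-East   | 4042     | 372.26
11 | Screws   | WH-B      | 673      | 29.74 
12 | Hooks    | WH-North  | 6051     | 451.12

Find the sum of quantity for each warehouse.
SELECT warehouse, SUM(quantity) as result
FROM inventory
GROUP BY warehouse

Result:
  WH-A: 9381
  WH-B: 19054
  WH-C: 8902
  WH-East: 4042
  WH-North: 9525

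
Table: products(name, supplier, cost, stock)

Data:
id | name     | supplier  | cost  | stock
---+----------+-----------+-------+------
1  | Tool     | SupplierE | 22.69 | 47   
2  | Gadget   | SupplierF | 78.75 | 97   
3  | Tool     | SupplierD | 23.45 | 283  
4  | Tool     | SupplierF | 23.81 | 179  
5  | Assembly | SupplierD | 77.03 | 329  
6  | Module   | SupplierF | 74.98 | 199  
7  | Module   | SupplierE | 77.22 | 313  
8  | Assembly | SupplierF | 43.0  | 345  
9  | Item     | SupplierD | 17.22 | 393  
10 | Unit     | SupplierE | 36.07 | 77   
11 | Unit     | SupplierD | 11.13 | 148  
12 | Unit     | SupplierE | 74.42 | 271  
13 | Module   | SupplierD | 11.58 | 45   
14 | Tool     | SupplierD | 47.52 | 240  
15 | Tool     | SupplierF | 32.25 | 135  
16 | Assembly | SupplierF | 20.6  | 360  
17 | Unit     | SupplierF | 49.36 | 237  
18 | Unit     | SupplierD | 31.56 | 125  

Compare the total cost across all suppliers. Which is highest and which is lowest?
SELECT supplier, SUM(cost)
FROM products
GROUP BY supplier
ORDER BY SUM(cost)

All groups:
  SupplierE: 210.40
  SupplierD: 219.49
  SupplierF: 322.75

Highest: SupplierF (322.75)
Lowest: SupplierE (210.40)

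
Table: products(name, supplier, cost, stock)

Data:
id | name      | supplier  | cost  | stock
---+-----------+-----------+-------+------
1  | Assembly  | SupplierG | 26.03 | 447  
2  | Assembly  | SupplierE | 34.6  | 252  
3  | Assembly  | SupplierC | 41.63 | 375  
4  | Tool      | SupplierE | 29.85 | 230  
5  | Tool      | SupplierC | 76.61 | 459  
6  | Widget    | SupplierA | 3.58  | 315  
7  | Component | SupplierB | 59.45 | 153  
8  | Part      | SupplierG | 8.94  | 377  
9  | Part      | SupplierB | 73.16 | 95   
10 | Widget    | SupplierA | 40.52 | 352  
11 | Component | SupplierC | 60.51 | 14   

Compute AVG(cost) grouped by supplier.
SELECT supplier, AVG(cost) as result
FROM products
GROUP BY supplier

Result:
  SupplierA: 22.05
  SupplierB: 66.31
  SupplierC: 59.58
  SupplierE: 32.23
  SupplierG: 17.49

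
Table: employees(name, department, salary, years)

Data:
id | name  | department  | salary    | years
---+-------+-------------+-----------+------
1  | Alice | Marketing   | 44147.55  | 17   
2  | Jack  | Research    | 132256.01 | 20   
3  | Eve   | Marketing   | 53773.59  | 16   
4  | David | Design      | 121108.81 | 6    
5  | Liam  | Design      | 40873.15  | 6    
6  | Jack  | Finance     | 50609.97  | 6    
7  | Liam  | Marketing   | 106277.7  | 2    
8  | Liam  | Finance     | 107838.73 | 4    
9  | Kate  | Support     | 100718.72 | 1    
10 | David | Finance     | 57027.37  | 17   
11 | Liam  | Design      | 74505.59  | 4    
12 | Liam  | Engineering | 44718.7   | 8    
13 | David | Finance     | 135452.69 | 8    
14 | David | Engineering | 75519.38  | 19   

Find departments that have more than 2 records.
SELECT department, COUNT(*) as cnt
FROM employees
GROUP BY department
HAVING COUNT(*) > 2

Result:
  Design: 3
  Finance: 4
  Marketing: 3

Note: HAVING filters groups after aggregation, WHERE filters rows before.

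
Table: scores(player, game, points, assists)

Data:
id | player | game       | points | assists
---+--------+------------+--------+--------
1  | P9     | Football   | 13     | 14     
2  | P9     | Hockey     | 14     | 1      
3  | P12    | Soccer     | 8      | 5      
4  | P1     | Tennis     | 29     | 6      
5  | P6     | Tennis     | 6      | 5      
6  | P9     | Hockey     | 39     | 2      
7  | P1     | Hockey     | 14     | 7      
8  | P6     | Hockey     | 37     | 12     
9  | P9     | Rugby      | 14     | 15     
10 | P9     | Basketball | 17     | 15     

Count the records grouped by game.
SELECT game, COUNT(*) as count
FROM scores
GROUP BY game

Result:
  Basketball: 1
  Football: 1
  Hockey: 4
  Rugby: 1
  Soccer: 1
  Tennis: 2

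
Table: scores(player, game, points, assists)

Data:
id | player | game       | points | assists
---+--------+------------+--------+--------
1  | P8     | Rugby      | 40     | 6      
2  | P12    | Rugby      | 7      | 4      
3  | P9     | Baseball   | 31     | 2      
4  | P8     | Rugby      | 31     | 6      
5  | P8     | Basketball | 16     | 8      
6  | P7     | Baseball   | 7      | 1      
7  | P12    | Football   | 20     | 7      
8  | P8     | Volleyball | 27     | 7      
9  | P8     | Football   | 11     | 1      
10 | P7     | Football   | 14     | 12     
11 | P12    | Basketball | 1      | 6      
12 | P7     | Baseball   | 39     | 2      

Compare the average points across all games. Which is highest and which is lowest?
SELECT game, AVG(points)
FROM scores
GROUP BY game
ORDER BY AVG(points)

All groups:
  Basketball: 8.50
  Football: 15.00
  Baseball: 25.67
  Rugby: 26.00
  Volleyball: 27.00

Highest: Volleyball (27.00)
Lowest: Basketball (8.50)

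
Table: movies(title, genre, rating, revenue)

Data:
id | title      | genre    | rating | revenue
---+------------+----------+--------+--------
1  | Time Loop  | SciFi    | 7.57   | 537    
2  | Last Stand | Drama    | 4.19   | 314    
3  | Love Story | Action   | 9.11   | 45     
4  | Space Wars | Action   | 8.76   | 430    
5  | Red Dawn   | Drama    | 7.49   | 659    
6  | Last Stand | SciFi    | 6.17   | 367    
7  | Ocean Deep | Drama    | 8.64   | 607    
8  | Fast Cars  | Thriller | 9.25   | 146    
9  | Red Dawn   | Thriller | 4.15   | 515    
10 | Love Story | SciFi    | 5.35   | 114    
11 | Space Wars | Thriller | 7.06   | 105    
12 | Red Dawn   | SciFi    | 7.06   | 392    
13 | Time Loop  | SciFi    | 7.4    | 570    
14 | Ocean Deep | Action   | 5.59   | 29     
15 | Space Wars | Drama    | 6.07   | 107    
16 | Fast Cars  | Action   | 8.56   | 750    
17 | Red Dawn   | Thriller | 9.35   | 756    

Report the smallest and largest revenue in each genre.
SELECT genre, MIN(revenue), MAX(revenue)
FROM movies
GROUP BY genre

Result:
  Action: min=29, max=750
  Drama: min=107, max=659
  SciFi: min=114, max=570
  Thriller: min=105, max=756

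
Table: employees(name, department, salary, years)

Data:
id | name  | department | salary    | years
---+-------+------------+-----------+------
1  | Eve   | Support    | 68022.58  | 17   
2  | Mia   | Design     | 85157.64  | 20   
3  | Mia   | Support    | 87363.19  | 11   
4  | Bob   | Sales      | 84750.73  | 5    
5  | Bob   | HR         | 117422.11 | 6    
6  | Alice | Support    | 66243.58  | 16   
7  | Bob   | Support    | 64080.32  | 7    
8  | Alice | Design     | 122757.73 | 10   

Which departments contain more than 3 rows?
SELECT department, COUNT(*) as cnt
FROM employees
GROUP BY department
HAVING COUNT(*) > 3

Result:
  Support: 4

Note: HAVING filters groups after aggregation, WHERE filters rows before.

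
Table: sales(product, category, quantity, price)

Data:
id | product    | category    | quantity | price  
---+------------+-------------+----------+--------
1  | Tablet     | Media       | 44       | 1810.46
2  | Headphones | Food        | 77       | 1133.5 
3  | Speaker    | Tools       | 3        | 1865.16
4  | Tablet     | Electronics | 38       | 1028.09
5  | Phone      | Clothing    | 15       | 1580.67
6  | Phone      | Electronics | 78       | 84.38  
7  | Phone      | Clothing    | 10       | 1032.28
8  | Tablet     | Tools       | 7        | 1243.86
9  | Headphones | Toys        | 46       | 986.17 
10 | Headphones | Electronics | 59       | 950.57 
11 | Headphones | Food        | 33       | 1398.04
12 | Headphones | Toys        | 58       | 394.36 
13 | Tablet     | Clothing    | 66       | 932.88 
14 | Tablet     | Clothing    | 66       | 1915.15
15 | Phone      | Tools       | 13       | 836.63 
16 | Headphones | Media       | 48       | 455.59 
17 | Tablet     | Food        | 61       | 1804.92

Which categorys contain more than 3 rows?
SELECT category, COUNT(*) as cnt
FROM sales
GROUP BY category
HAVING COUNT(*) > 3

Result:
  Clothing: 4

Note: HAVING filters groups after aggregation, WHERE filters rows before.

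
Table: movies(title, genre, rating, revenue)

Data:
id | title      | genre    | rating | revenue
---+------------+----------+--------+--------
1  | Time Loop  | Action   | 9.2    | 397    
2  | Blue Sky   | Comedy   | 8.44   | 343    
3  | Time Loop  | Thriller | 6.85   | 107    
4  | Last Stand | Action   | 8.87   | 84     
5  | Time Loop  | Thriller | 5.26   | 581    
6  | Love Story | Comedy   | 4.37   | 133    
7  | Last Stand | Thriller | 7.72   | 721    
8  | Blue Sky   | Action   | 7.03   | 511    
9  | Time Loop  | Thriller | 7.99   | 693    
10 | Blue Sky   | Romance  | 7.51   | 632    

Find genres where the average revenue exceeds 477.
SELECT genre, AVG(revenue)
FROM movies
GROUP BY genre
HAVING AVG(revenue) > 477

Result:
  Romance: avg=632.00
  Thriller: avg=525.50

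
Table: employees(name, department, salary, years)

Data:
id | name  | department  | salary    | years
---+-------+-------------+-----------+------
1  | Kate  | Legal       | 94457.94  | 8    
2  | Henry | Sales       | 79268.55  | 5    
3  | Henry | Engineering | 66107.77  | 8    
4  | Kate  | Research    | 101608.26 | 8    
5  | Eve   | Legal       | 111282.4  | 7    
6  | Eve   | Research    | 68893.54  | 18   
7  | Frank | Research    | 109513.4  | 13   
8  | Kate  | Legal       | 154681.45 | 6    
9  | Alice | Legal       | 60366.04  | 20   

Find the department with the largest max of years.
SELECT department, MAX(years) as val
FROM employees
GROUP BY department
ORDER BY val DESC
LIMIT 1

Result: Legal with max(years) = 20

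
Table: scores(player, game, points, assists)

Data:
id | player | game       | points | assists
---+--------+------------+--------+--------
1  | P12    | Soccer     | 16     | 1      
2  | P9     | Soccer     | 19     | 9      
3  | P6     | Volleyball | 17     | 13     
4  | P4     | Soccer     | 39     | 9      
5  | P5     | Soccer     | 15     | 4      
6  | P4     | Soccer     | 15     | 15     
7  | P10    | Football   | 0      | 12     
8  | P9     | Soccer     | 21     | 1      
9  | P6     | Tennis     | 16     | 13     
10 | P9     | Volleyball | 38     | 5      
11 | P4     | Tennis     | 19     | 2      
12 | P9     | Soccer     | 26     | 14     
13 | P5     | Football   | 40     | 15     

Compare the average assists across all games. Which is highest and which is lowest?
SELECT game, AVG(assists)
FROM scores
GROUP BY game
ORDER BY AVG(assists)

All groups:
  Tennis: 7.50
  Soccer: 7.57
  Volleyball: 9.00
  Football: 13.50

Highest: Football (13.50)
Lowest: Tennis (7.50)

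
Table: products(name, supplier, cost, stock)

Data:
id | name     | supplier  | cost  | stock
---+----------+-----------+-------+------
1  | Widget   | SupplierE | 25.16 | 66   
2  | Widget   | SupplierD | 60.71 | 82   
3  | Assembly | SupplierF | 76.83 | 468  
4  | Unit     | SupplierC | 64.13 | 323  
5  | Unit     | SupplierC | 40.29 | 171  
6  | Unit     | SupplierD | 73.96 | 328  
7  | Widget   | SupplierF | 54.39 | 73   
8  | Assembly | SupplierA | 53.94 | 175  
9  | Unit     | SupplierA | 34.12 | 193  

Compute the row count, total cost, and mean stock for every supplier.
SELECT supplier,
       COUNT(*) as cnt,
       SUM(cost) as total_cost,
       AVG(stock) as avg_stock
FROM products
GROUP BY supplier

Result:
  SupplierA: 2 records, 88.06 total cost, 184.00 avg stock
  SupplierC: 2 records, 104.42 total cost, 247.00 avg stock
  SupplierD: 2 records, 134.67 total cost, 205.00 avg stock
  SupplierE: 1 records, 25.16 total cost, 66.00 avg stock
  SupplierF: 2 records, 131.22 total cost, 270.50 avg stock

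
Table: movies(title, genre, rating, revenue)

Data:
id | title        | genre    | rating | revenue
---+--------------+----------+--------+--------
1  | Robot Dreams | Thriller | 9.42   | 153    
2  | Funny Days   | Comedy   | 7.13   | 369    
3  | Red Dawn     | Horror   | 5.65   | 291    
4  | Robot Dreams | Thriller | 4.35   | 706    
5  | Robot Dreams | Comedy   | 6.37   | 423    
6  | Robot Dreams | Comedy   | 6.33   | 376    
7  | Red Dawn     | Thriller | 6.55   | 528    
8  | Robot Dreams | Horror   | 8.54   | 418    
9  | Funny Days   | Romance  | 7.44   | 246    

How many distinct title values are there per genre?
SELECT genre, COUNT(DISTINCT title)
FROM movies
GROUP BY genre

Result:
  Comedy: 2 distinct
  Horror: 2 distinct
  Romance: 1 distinct
  Thriller: 2 distinct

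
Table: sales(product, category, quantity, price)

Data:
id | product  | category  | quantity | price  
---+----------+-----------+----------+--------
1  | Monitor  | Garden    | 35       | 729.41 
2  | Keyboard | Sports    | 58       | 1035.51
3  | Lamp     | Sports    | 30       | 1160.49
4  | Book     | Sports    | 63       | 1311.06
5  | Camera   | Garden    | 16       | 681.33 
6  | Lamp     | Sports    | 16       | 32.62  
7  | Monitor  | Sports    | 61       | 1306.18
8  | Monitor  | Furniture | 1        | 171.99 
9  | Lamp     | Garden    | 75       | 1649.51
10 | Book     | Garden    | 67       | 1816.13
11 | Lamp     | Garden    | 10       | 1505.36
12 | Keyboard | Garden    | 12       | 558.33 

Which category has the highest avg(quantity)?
SELECT category, AVG(quantity) as val
FROM sales
GROUP BY category
ORDER BY val DESC
LIMIT 1

Result: Sports with avg(quantity) = 45.60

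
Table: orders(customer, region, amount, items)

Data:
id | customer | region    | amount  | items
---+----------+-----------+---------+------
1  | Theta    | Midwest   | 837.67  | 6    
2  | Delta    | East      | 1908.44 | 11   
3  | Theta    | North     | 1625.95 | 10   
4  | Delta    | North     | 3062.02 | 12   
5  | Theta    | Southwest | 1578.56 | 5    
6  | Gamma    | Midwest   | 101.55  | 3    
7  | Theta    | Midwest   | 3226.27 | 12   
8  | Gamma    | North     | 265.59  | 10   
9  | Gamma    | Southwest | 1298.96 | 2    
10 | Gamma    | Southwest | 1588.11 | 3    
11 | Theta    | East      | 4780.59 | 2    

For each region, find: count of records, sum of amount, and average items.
SELECT region,
       COUNT(*) as cnt,
       SUM(amount) as total_amount,
       AVG(items) as avg_items
FROM orders
GROUP BY region

Result:
  East: 2 records, 6689.03 total amount, 6.50 avg items
  Midwest: 3 records, 4165.49 total amount, 7.00 avg items
  North: 3 records, 4953.56 total amount, 10.67 avg items
  Southwest: 3 records, 4465.63 total amount, 3.33 avg items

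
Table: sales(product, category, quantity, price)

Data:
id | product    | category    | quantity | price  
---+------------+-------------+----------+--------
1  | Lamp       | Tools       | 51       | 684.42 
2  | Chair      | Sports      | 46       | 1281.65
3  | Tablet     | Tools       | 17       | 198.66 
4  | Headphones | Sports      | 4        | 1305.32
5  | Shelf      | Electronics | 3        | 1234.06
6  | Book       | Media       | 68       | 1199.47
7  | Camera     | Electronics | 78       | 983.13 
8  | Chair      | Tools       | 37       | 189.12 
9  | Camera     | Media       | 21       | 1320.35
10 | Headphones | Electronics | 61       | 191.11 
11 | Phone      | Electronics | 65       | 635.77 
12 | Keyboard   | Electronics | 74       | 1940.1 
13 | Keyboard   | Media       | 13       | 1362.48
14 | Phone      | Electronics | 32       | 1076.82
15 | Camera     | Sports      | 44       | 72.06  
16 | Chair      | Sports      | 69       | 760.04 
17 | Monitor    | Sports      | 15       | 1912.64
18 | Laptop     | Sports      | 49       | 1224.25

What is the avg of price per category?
SELECT category, AVG(price) as result
FROM sales
GROUP BY category

Result:
  Electronics: 1010.17
  Media: 1294.10
  Sports: 1092.66
  Tools: 357.40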